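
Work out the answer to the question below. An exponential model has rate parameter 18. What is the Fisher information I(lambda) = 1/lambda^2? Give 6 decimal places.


Fisher information for exponential: I(lambda) = 1/lambda^2.
lambda = 18, lambda^2 = 324.
I = 1/324 = 0.003086

0.003086


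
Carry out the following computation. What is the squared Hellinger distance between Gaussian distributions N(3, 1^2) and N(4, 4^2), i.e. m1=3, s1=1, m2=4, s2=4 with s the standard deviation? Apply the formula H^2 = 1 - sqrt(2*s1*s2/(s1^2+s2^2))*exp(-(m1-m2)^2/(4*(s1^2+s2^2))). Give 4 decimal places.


Squared Hellinger distance for Gaussians:
H^2 = 1 - sqrt(2*s1*s2/(s1^2+s2^2)) * exp(-(m1-m2)^2/(4*(s1^2+s2^2))).
s1^2 = 1, s2^2 = 16, s1^2+s2^2 = 17.
sqrt(2*1*4/(17)) = 0.685994.
(m1-m2)^2 = (-1)^2 = 1.
exp(-1/(4*17)) = exp(-0.014706) = 0.985402.
H^2 = 1 - 0.685994*0.985402 = 0.3240

0.3240


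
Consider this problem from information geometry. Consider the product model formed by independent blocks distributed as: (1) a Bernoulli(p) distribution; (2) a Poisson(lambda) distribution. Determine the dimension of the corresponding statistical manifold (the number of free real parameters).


The dimension of a statistical manifold equals the number of free
(independent) real parameters of the model. For a product of independent
blocks the parameter counts add.
- Bernoulli (p): 1.
- Poisson (lambda): 1.
Total = 1 + 1 = 2.
Dimension = 2

2


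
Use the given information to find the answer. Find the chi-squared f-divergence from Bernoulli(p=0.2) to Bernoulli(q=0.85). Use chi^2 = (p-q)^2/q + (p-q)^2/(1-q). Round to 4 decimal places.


Chi-squared divergence between Bernoulli distributions:
chi^2 = (p-q)^2/q + (p-q)^2/(1-q).
p = 0.2, q = 0.85, p-q = -0.65.
(p-q)^2 = 0.4225.
term1 = 0.4225/0.85 = 0.497059.
term2 = 0.4225/0.15 = 2.816667.
chi^2 = 0.497059 + 2.816667 = 3.3137

3.3137


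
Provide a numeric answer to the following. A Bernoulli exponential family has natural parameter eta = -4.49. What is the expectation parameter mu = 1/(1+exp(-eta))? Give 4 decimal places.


Dual coordinate (expectation parameter) for Bernoulli:
mu = 1/(1+exp(-eta)).
eta = -4.49.
exp(-eta) = exp(4.49) = 89.121446.
mu = 1/(1+89.121446) = 0.0111

0.0111


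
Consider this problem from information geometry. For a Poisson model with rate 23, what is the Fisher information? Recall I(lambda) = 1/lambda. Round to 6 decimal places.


Fisher information for Poisson: I(lambda) = 1/lambda.
lambda = 23.
I(lambda) = 1/23 = 0.043478

0.043478


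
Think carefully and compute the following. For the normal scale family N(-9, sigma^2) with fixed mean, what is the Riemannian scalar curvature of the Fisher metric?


This family has a single free parameter, so its statistical manifold
is 1-dimensional. The Riemann curvature tensor of any 1-dimensional
Riemannian manifold vanishes identically, so R = 0.

0


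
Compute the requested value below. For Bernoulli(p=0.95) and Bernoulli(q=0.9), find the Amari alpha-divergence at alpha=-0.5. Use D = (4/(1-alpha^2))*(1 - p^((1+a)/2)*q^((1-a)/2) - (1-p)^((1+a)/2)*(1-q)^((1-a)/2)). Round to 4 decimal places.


Amari alpha-divergence:
D = (4/(1-alpha^2))*(1 - p^((1+a)/2)*q^((1-a)/2) - (1-p)^((1+a)/2)*(1-q)^((1-a)/2)).
alpha = -0.5, p = 0.95, q = 0.9.
e1 = (1+alpha)/2 = 0.25, e2 = (1-alpha)/2 = 0.75.
t1 = p^e1 * q^e2 = 0.95^0.25 * 0.9^0.75 = 0.912248.
t2 = (1-p)^e1 * (1-q)^e2 = 0.05^0.25 * 0.1^0.75 = 0.08409.
4/(1-alpha^2) = 5.333333.
D = 5.333333*(1 - 0.912248 - 0.08409) = 0.0195

0.0195


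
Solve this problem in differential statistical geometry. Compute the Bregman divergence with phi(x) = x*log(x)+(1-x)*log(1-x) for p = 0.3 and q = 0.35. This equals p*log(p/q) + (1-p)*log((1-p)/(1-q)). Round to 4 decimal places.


Bregman divergence with negative entropy generator:
D = p*log(p/q) + (1-p)*log((1-p)/(1-q)).
p = 0.3, q = 0.35.
p*log(p/q) = 0.3*log(0.3/0.35) = -0.046245.
(1-p)*log((1-p)/(1-q)) = 0.7*log(0.7/0.65) = 0.051876.
D = -0.046245 + 0.051876 = 0.0056

0.0056


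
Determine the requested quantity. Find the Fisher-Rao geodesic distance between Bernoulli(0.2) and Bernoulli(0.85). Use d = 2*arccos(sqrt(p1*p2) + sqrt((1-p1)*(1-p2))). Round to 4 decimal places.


Geodesic distance on Bernoulli manifold:
d(p1,p2) = 2*arccos(sqrt(p1*p2) + sqrt((1-p1)*(1-p2))).
sqrt(p1*p2) = sqrt(0.2*0.85) = 0.412311.
sqrt((1-p1)*(1-p2)) = sqrt(0.8*0.15) = 0.34641.
arg = 0.412311 + 0.34641 = 0.758721.
d = 2*arccos(0.758721) = 1.4189

1.4189


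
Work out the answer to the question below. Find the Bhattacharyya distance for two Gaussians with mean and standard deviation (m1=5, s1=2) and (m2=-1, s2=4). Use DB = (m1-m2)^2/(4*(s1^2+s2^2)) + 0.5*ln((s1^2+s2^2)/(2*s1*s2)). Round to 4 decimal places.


Bhattacharyya distance between two Gaussians:
DB = (m1-m2)^2/(4*(s1^2+s2^2)) + (1/2)*ln((s1^2+s2^2)/(2*s1*s2)).
(m1-m2)^2 = (6)^2 = 36.
s1^2+s2^2 = 4 + 16 = 20.
term1 = 36/80 = 0.45.
term2 = 0.5*ln(20/16.0) = 0.111572.
DB = 0.45 + 0.111572 = 0.5616

0.5616


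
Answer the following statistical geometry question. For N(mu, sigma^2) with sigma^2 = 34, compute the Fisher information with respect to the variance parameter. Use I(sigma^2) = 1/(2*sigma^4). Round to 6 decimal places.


Fisher information for variance: I(sigma^2) = 1/(2*sigma^4).
sigma^2 = 34, so sigma^4 = 1156.
I = 1/(2*1156) = 1/2312 = 0.000433

0.000433


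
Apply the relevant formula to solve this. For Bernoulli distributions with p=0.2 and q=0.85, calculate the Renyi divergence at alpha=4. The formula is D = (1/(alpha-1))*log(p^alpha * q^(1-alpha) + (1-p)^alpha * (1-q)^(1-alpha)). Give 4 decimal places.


Renyi divergence of order alpha between Bernoulli distributions:
D = (1/(alpha-1))*log(p^alpha * q^(1-alpha) + (1-p)^alpha * (1-q)^(1-alpha)).
alpha = 4, p = 0.2, q = 0.85.
p^alpha * q^(1-alpha) = 0.2^4 * 0.85^-3 = 0.002605.
(1-p)^alpha * (1-q)^(1-alpha) = 0.8^4 * 0.15^-3 = 121.362963.
sum = 0.002605 + 121.362963 = 121.365568.
D = (1/3)*log(121.365568) = 1.5996

1.5996


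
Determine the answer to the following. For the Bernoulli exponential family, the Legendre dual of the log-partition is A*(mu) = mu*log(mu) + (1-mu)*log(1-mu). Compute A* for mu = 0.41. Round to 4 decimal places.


Legendre transform for Bernoulli:
A*(mu) = mu*log(mu) + (1-mu)*log(1-mu).
mu = 0.41, 1-mu = 0.59.
mu*log(mu) = 0.41*log(0.41) = -0.365555.
(1-mu)*log(1-mu) = 0.59*log(0.59) = -0.311303.
A* = -0.365555 + -0.311303 = -0.6769

-0.6769


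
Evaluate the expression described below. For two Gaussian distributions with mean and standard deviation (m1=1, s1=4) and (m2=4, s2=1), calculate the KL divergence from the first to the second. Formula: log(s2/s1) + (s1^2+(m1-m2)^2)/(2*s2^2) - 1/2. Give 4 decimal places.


KL divergence between normal distributions:
KL = log(s2/s1) + (s1^2 + (m1-m2)^2)/(2*s2^2) - 1/2.
log(1/4) = -1.386294.
(4^2 + (1-4)^2)/(2*1^2) = (16 + 9)/2 = 12.5.
KL = -1.386294 + 12.5 - 0.5 = 10.6137

10.6137


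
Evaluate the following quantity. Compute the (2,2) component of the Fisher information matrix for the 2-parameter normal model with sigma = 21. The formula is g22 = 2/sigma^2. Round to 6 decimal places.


For the 2-parameter normal family, the Fisher metric has:
  g11 = 1/sigma^2, g22 = 2/sigma^2.
sigma = 21, sigma^2 = 441.
g22 = 0.004535

0.004535


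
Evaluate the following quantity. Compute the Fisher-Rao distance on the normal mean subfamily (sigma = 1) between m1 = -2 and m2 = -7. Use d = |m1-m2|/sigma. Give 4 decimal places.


On the fixed-variance normal subfamily, geodesic distance = |m1-m2|/sigma.
|-2 - -7| = 5.
sigma = 1.
d = 5/1 = 5.0000

5.0000


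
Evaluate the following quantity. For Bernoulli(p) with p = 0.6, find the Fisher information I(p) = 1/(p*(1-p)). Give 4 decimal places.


For Bernoulli(p), Fisher information is I(p) = 1/(p*(1-p)).
p = 0.6, 1-p = 0.4.
p*(1-p) = 0.24.
I(p) = 1/0.24 = 4.1667

4.1667


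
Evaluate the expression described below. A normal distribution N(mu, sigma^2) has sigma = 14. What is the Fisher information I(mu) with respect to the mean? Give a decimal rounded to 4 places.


The Fisher information for the mean of a normal distribution is I(mu) = 1/sigma^2.
sigma = 14, so sigma^2 = 196.
I(mu) = 1/196 = 0.0051

0.0051


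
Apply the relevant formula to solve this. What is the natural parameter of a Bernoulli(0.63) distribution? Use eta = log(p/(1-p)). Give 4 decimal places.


Natural parameter for Bernoulli: eta = log(p/(1-p)).
p = 0.63, 1-p = 0.37.
p/(1-p) = 1.702703.
eta = log(1.702703) = 0.5322

0.5322


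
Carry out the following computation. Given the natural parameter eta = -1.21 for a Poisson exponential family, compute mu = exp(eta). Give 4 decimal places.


Expectation parameter for Poisson exponential family:
mu = exp(eta).
eta = -1.21.
mu = exp(-1.21) = 0.2982

0.2982


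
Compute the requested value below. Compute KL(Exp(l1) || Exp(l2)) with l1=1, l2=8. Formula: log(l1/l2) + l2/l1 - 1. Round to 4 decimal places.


KL divergence for exponential family:
KL = log(l1/l2) + l2/l1 - 1.
log(1/8) = -2.079442.
8/1 = 8.0.
KL = -2.079442 + 8.0 - 1 = 4.9206

4.9206


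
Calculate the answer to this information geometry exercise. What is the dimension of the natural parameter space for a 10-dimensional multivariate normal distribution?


Exponential family dimension calculation:
For 10-dim MVN: mean has 10 params, covariance has 10*11/2 = 55 unique entries.
Total dim = 10 + 55 = 65.

65


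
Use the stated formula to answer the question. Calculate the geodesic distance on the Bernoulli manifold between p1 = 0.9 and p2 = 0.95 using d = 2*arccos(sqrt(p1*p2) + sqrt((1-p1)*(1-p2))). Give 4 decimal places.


Geodesic distance on Bernoulli manifold:
d(p1,p2) = 2*arccos(sqrt(p1*p2) + sqrt((1-p1)*(1-p2))).
sqrt(p1*p2) = sqrt(0.9*0.95) = 0.924662.
sqrt((1-p1)*(1-p2)) = sqrt(0.1*0.05) = 0.070711.
arg = 0.924662 + 0.070711 = 0.995373.
d = 2*arccos(0.995373) = 0.1925

0.1925


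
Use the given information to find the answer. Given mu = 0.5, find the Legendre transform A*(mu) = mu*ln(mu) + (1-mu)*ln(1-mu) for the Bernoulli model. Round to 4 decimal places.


Legendre transform for Bernoulli:
A*(mu) = mu*log(mu) + (1-mu)*log(1-mu).
mu = 0.5, 1-mu = 0.5.
mu*log(mu) = 0.5*log(0.5) = -0.346574.
(1-mu)*log(1-mu) = 0.5*log(0.5) = -0.346574.
A* = -0.346574 + -0.346574 = -0.6931

-0.6931


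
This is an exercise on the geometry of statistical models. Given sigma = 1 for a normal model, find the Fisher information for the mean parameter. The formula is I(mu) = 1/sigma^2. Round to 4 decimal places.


The Fisher information for the mean of a normal distribution is I(mu) = 1/sigma^2.
sigma = 1, so sigma^2 = 1.
I(mu) = 1/1 = 1.0000

1.0000


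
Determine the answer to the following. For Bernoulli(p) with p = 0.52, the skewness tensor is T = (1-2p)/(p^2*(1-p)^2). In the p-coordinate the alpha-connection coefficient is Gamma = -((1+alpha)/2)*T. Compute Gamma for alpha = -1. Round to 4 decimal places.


Skewness (Amari-Chentsov) tensor: T = (1-2p)/(p^2*(1-p)^2).
p = 0.52, 1-2p = -0.04, p^2 = 0.2704, (1-p)^2 = 0.2304.
T = -0.04/(0.2704 * 0.2304) = -0.642053.
In the p-coordinate, Gamma^(alpha) = Gamma^(0) - (alpha/2)*T with Gamma^(0) = (1/2)*g'(p) = -T/2,
so Gamma^(alpha) = -((1+alpha)/2)*T.
alpha = -1, -(1+alpha)/2 = 0.0.
Gamma = 0.0 * -0.642053 = 0.0000

0.0000


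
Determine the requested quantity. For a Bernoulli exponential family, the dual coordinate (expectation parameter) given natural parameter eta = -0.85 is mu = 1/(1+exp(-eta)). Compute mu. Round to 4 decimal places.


Dual coordinate (expectation parameter) for Bernoulli:
mu = 1/(1+exp(-eta)).
eta = -0.85.
exp(-eta) = exp(0.85) = 2.339647.
mu = 1/(1+2.339647) = 0.2994

0.2994


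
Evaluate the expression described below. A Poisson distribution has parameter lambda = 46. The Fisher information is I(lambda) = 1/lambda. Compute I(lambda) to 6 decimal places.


Fisher information for Poisson: I(lambda) = 1/lambda.
lambda = 46.
I(lambda) = 1/46 = 0.021739

0.021739


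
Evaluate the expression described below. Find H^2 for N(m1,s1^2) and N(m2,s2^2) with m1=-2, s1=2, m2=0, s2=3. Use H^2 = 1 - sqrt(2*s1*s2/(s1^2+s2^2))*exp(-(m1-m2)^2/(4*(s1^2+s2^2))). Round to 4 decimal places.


Squared Hellinger distance for Gaussians:
H^2 = 1 - sqrt(2*s1*s2/(s1^2+s2^2)) * exp(-(m1-m2)^2/(4*(s1^2+s2^2))).
s1^2 = 4, s2^2 = 9, s1^2+s2^2 = 13.
sqrt(2*2*3/(13)) = 0.960769.
(m1-m2)^2 = (-2)^2 = 4.
exp(-4/(4*13)) = exp(-0.076923) = 0.925961.
H^2 = 1 - 0.960769*0.925961 = 0.1104

0.1104


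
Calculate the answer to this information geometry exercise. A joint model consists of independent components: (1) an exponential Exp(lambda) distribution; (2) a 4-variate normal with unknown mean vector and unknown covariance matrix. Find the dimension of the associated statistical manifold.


The dimension of a statistical manifold equals the number of free
(independent) real parameters of the model. For a product of independent
blocks the parameter counts add.
- exponential (lambda): 1.
- 4-variate normal: 4 (mean) + 4*5/2 = 10 (symmetric covariance) = 14.
Total = 1 + 14 = 15.
Dimension = 15

15


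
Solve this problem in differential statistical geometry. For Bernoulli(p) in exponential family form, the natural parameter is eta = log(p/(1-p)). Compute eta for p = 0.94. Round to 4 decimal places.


Natural parameter for Bernoulli: eta = log(p/(1-p)).
p = 0.94, 1-p = 0.06.
p/(1-p) = 15.666667.
eta = log(15.666667) = 2.7515

2.7515


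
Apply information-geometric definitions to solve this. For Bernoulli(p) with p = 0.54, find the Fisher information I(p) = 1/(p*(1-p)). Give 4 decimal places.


For Bernoulli(p), Fisher information is I(p) = 1/(p*(1-p)).
p = 0.54, 1-p = 0.46.
p*(1-p) = 0.2484.
I(p) = 1/0.2484 = 4.0258

4.0258


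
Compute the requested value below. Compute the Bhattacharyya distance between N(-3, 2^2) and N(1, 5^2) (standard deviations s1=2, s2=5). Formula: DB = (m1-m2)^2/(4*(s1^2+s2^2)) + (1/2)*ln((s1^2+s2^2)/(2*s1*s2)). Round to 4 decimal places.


Bhattacharyya distance between two Gaussians:
DB = (m1-m2)^2/(4*(s1^2+s2^2)) + (1/2)*ln((s1^2+s2^2)/(2*s1*s2)).
(m1-m2)^2 = (-4)^2 = 16.
s1^2+s2^2 = 4 + 25 = 29.
term1 = 16/116 = 0.137931.
term2 = 0.5*ln(29/20.0) = 0.185782.
DB = 0.137931 + 0.185782 = 0.3237

0.3237


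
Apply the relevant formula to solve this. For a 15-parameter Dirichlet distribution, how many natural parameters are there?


Exponential family dimension calculation:
Dirichlet with 15 components has 15 natural parameters.

15


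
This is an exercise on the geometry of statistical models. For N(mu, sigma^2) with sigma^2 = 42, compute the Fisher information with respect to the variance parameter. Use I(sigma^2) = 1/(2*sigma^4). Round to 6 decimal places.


Fisher information for variance: I(sigma^2) = 1/(2*sigma^4).
sigma^2 = 42, so sigma^4 = 1764.
I = 1/(2*1764) = 1/3528 = 0.000283

0.000283


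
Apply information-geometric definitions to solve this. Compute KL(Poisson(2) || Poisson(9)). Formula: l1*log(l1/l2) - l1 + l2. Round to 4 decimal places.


KL divergence for Poisson:
KL = l1*log(l1/l2) - l1 + l2.
l1 = 2, l2 = 9.
log(2/9) = -1.504077.
l1*log(l1/l2) = 2 * -1.504077 = -3.008155.
KL = -3.008155 - 2 + 9 = 3.9918

3.9918


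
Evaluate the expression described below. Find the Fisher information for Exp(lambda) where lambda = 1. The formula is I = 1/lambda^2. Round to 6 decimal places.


Fisher information for exponential: I(lambda) = 1/lambda^2.
lambda = 1, lambda^2 = 1.
I = 1/1 = 1.000000

1.000000


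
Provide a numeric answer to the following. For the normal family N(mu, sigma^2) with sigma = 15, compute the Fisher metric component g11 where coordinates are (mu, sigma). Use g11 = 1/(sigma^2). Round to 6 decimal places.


For the 2-parameter normal family, the Fisher metric has:
  g11 = 1/sigma^2, g22 = 2/sigma^2.
sigma = 15, sigma^2 = 225.
g11 = 0.004444

0.004444


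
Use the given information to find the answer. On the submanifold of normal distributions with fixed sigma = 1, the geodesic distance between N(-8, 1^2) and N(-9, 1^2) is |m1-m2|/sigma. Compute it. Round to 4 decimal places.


On the fixed-variance normal subfamily, geodesic distance = |m1-m2|/sigma.
|-8 - -9| = 1.
sigma = 1.
d = 1/1 = 1.0000

1.0000


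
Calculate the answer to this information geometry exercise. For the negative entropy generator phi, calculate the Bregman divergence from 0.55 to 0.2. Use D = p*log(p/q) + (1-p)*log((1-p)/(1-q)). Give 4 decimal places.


Bregman divergence with negative entropy generator:
D = p*log(p/q) + (1-p)*log((1-p)/(1-q)).
p = 0.55, q = 0.2.
p*log(p/q) = 0.55*log(0.55/0.2) = 0.556381.
(1-p)*log((1-p)/(1-q)) = 0.45*log(0.45/0.8) = -0.258914.
D = 0.556381 + -0.258914 = 0.2975

0.2975


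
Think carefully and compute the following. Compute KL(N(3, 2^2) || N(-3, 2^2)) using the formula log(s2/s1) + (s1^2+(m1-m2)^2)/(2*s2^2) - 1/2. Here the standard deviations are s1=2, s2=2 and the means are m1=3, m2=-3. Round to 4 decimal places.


KL divergence between normal distributions:
KL = log(s2/s1) + (s1^2 + (m1-m2)^2)/(2*s2^2) - 1/2.
log(2/2) = 0.0.
(2^2 + (3--3)^2)/(2*2^2) = (4 + 36)/8 = 5.0.
KL = 0.0 + 5.0 - 0.5 = 4.5000

4.5000


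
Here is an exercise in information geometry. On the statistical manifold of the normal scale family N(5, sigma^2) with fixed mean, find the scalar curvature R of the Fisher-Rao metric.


This family has a single free parameter, so its statistical manifold
is 1-dimensional. The Riemann curvature tensor of any 1-dimensional
Riemannian manifold vanishes identically, so R = 0.

0


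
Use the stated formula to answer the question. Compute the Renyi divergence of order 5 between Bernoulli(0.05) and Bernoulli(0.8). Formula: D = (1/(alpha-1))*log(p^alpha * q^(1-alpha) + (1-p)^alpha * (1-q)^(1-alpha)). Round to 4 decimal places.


Renyi divergence of order alpha between Bernoulli distributions:
D = (1/(alpha-1))*log(p^alpha * q^(1-alpha) + (1-p)^alpha * (1-q)^(1-alpha)).
alpha = 5, p = 0.05, q = 0.8.
p^alpha * q^(1-alpha) = 0.05^5 * 0.8^-4 = 1e-06.
(1-p)^alpha * (1-q)^(1-alpha) = 0.95^5 * 0.2^-4 = 483.613086.
sum = 1e-06 + 483.613086 = 483.613087.
D = (1/4)*log(483.613087) = 1.5453

1.5453


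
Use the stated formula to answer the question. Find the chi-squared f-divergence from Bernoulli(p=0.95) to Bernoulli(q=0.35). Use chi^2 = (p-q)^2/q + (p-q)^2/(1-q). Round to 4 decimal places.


Chi-squared divergence between Bernoulli distributions:
chi^2 = (p-q)^2/q + (p-q)^2/(1-q).
p = 0.95, q = 0.35, p-q = 0.6.
(p-q)^2 = 0.36.
term1 = 0.36/0.35 = 1.028571.
term2 = 0.36/0.65 = 0.553846.
chi^2 = 1.028571 + 0.553846 = 1.5824

1.5824


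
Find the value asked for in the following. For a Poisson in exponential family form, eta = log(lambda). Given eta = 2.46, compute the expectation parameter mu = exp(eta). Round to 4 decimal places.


Expectation parameter for Poisson exponential family:
mu = exp(eta).
eta = 2.46.
mu = exp(2.46) = 11.7048

11.7048


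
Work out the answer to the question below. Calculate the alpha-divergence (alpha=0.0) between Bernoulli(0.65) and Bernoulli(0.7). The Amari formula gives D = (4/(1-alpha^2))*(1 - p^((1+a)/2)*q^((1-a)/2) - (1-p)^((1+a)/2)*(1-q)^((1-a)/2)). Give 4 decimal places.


Amari alpha-divergence:
D = (4/(1-alpha^2))*(1 - p^((1+a)/2)*q^((1-a)/2) - (1-p)^((1+a)/2)*(1-q)^((1-a)/2)).
alpha = 0.0, p = 0.65, q = 0.7.
e1 = (1+alpha)/2 = 0.5, e2 = (1-alpha)/2 = 0.5.
t1 = p^e1 * q^e2 = 0.65^0.5 * 0.7^0.5 = 0.674537.
t2 = (1-p)^e1 * (1-q)^e2 = 0.35^0.5 * 0.3^0.5 = 0.324037.
4/(1-alpha^2) = 4.0.
D = 4.0*(1 - 0.674537 - 0.324037) = 0.0057

0.0057


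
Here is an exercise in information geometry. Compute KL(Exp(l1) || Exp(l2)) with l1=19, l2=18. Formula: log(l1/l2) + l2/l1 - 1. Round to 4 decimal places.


KL divergence for exponential family:
KL = log(l1/l2) + l2/l1 - 1.
log(19/18) = 0.054067.
18/19 = 0.947368.
KL = 0.054067 + 0.947368 - 1 = 0.0014

0.0014


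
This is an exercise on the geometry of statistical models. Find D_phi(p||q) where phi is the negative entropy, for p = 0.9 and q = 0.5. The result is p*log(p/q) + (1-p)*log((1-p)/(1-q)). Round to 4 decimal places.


Bregman divergence with negative entropy generator:
D = p*log(p/q) + (1-p)*log((1-p)/(1-q)).
p = 0.9, q = 0.5.
p*log(p/q) = 0.9*log(0.9/0.5) = 0.529008.
(1-p)*log((1-p)/(1-q)) = 0.1*log(0.1/0.5) = -0.160944.
D = 0.529008 + -0.160944 = 0.3681

0.3681


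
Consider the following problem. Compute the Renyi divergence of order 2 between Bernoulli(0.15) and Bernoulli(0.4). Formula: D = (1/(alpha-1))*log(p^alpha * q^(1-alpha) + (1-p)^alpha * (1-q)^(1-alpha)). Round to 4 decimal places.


Renyi divergence of order alpha between Bernoulli distributions:
D = (1/(alpha-1))*log(p^alpha * q^(1-alpha) + (1-p)^alpha * (1-q)^(1-alpha)).
alpha = 2, p = 0.15, q = 0.4.
p^alpha * q^(1-alpha) = 0.15^2 * 0.4^-1 = 0.05625.
(1-p)^alpha * (1-q)^(1-alpha) = 0.85^2 * 0.6^-1 = 1.204167.
sum = 0.05625 + 1.204167 = 1.260417.
D = (1/1)*log(1.260417) = 0.2314

0.2314


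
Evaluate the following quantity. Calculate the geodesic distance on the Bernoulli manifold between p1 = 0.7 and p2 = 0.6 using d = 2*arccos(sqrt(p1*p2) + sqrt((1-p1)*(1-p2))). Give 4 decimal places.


Geodesic distance on Bernoulli manifold:
d(p1,p2) = 2*arccos(sqrt(p1*p2) + sqrt((1-p1)*(1-p2))).
sqrt(p1*p2) = sqrt(0.7*0.6) = 0.648074.
sqrt((1-p1)*(1-p2)) = sqrt(0.3*0.4) = 0.34641.
arg = 0.648074 + 0.34641 = 0.994484.
d = 2*arccos(0.994484) = 0.2102

0.2102


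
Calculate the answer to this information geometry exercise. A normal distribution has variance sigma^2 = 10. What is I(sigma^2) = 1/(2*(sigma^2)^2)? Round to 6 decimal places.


Fisher information for variance: I(sigma^2) = 1/(2*sigma^4).
sigma^2 = 10, so sigma^4 = 100.
I = 1/(2*100) = 1/200 = 0.005000

0.005000


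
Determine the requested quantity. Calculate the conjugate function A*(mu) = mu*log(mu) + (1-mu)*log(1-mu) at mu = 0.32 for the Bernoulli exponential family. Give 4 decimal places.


Legendre transform for Bernoulli:
A*(mu) = mu*log(mu) + (1-mu)*log(1-mu).
mu = 0.32, 1-mu = 0.68.
mu*log(mu) = 0.32*log(0.32) = -0.364619.
(1-mu)*log(1-mu) = 0.68*log(0.68) = -0.26225.
A* = -0.364619 + -0.26225 = -0.6269

-0.6269


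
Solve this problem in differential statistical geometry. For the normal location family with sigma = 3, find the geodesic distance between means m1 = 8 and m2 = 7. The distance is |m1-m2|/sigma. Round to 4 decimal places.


On the fixed-variance normal subfamily, geodesic distance = |m1-m2|/sigma.
|8 - 7| = 1.
sigma = 3.
d = 1/3 = 0.3333

0.3333


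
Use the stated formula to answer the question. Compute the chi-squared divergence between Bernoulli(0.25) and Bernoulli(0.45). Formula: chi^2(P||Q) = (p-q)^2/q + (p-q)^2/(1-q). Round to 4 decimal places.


Chi-squared divergence between Bernoulli distributions:
chi^2 = (p-q)^2/q + (p-q)^2/(1-q).
p = 0.25, q = 0.45, p-q = -0.2.
(p-q)^2 = 0.04.
term1 = 0.04/0.45 = 0.088889.
term2 = 0.04/0.55 = 0.072727.
chi^2 = 0.088889 + 0.072727 = 0.1616

0.1616


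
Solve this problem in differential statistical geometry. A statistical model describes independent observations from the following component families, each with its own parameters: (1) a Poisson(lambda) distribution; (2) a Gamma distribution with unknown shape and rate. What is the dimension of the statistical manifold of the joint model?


The dimension of a statistical manifold equals the number of free
(independent) real parameters of the model. For a product of independent
blocks the parameter counts add.
- Poisson (lambda): 1.
- Gamma (shape, rate): 2.
Total = 1 + 2 = 3.
Dimension = 3

3


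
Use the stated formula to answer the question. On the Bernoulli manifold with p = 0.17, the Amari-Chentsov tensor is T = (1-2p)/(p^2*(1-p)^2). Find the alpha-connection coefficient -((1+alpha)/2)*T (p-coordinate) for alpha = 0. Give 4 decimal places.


Skewness (Amari-Chentsov) tensor: T = (1-2p)/(p^2*(1-p)^2).
p = 0.17, 1-2p = 0.66, p^2 = 0.0289, (1-p)^2 = 0.6889.
T = 0.66/(0.0289 * 0.6889) = 33.150487.
In the p-coordinate, Gamma^(alpha) = Gamma^(0) - (alpha/2)*T with Gamma^(0) = (1/2)*g'(p) = -T/2,
so Gamma^(alpha) = -((1+alpha)/2)*T.
alpha = 0, -(1+alpha)/2 = -0.5.
Gamma = -0.5 * 33.150487 = -16.5752

-16.5752


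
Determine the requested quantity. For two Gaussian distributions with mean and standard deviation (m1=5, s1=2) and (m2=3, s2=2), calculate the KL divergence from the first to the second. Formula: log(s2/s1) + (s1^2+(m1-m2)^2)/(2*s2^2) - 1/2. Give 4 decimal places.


KL divergence between normal distributions:
KL = log(s2/s1) + (s1^2 + (m1-m2)^2)/(2*s2^2) - 1/2.
log(2/2) = 0.0.
(2^2 + (5-3)^2)/(2*2^2) = (4 + 4)/8 = 1.0.
KL = 0.0 + 1.0 - 0.5 = 0.5000

0.5000


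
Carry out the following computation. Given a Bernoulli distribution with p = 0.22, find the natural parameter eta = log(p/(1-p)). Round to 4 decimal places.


Natural parameter for Bernoulli: eta = log(p/(1-p)).
p = 0.22, 1-p = 0.78.
p/(1-p) = 0.282051.
eta = log(0.282051) = -1.2657

-1.2657


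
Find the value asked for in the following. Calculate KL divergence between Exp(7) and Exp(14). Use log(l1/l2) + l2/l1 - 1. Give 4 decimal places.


KL divergence for exponential family:
KL = log(l1/l2) + l2/l1 - 1.
log(7/14) = -0.693147.
14/7 = 2.0.
KL = -0.693147 + 2.0 - 1 = 0.3069

0.3069


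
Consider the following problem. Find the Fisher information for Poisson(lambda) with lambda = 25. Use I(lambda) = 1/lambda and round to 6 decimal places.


Fisher information for Poisson: I(lambda) = 1/lambda.
lambda = 25.
I(lambda) = 1/25 = 0.040000

0.040000


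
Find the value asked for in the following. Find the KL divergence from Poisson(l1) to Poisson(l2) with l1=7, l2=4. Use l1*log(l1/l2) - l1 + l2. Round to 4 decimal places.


KL divergence for Poisson:
KL = l1*log(l1/l2) - l1 + l2.
l1 = 7, l2 = 4.
log(7/4) = 0.559616.
l1*log(l1/l2) = 7 * 0.559616 = 3.917311.
KL = 3.917311 - 7 + 4 = 0.9173

0.9173


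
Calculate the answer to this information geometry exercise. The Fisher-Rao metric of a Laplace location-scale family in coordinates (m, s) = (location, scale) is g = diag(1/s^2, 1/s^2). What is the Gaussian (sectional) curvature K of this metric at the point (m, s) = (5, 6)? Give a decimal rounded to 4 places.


The metric has the form g = (A dm^2 + B ds^2)/s^2 with A = 1, B = 1.
Substitute u = sqrt(A/B)*m: g = B*(du^2 + ds^2)/s^2, i.e. B times the
Poincare upper half-plane metric, which has constant Gaussian curvature -1.
Scaling a 2D metric by a constant c divides the Gaussian curvature by c,
so K = -1/B = -1/(1) = -1.0000 everywhere (the point (m, s) = (5, 6) is irrelevant:
the curvature is constant).
The requested Gaussian curvature is K = -1.0000.

-1.0000


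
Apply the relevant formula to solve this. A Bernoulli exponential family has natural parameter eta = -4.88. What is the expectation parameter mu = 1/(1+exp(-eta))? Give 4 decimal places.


Dual coordinate (expectation parameter) for Bernoulli:
mu = 1/(1+exp(-eta)).
eta = -4.88.
exp(-eta) = exp(4.88) = 131.630664.
mu = 1/(1+131.630664) = 0.0075

0.0075


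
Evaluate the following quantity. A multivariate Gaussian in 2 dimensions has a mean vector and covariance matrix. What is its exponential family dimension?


Exponential family dimension calculation:
For 2-dim MVN: mean has 2 params, covariance has 2*3/2 = 3 unique entries.
Total dim = 2 + 3 = 5.

5


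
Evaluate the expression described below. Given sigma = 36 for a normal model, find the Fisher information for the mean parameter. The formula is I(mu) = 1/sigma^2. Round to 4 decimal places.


The Fisher information for the mean of a normal distribution is I(mu) = 1/sigma^2.
sigma = 36, so sigma^2 = 1296.
I(mu) = 1/1296 = 0.0008

0.0008


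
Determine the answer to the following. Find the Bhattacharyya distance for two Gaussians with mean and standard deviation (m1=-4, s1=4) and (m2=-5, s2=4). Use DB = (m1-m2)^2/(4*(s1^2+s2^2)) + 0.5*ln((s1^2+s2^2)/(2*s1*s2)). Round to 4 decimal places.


Bhattacharyya distance between two Gaussians:
DB = (m1-m2)^2/(4*(s1^2+s2^2)) + (1/2)*ln((s1^2+s2^2)/(2*s1*s2)).
(m1-m2)^2 = (1)^2 = 1.
s1^2+s2^2 = 16 + 16 = 32.
term1 = 1/128 = 0.007812.
term2 = 0.5*ln(32/32.0) = 0.0.
DB = 0.007812 + 0.0 = 0.0078

0.0078


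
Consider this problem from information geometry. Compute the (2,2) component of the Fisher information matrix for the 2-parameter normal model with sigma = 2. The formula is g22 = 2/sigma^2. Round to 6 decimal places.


For the 2-parameter normal family, the Fisher metric has:
  g11 = 1/sigma^2, g22 = 2/sigma^2.
sigma = 2, sigma^2 = 4.
g22 = 0.500000

0.500000


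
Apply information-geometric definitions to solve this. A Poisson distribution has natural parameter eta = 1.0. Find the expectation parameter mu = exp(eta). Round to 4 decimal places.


Expectation parameter for Poisson exponential family:
mu = exp(eta).
eta = 1.0.
mu = exp(1.0) = 2.7183

2.7183


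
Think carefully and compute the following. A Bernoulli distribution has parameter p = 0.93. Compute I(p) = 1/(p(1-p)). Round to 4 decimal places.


For Bernoulli(p), Fisher information is I(p) = 1/(p*(1-p)).
p = 0.93, 1-p = 0.07.
p*(1-p) = 0.0651.
I(p) = 1/0.0651 = 15.3610

15.3610


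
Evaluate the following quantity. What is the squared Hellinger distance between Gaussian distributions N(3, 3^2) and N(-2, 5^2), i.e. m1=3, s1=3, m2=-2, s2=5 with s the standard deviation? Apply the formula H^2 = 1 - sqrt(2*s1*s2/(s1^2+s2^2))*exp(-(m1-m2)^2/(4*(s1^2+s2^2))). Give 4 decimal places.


Squared Hellinger distance for Gaussians:
H^2 = 1 - sqrt(2*s1*s2/(s1^2+s2^2)) * exp(-(m1-m2)^2/(4*(s1^2+s2^2))).
s1^2 = 9, s2^2 = 25, s1^2+s2^2 = 34.
sqrt(2*3*5/(34)) = 0.939336.
(m1-m2)^2 = (5)^2 = 25.
exp(-25/(4*34)) = exp(-0.183824) = 0.832083.
H^2 = 1 - 0.939336*0.832083 = 0.2184

0.2184


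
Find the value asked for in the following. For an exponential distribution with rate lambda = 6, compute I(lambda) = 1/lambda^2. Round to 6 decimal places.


Fisher information for exponential: I(lambda) = 1/lambda^2.
lambda = 6, lambda^2 = 36.
I = 1/36 = 0.027778

0.027778


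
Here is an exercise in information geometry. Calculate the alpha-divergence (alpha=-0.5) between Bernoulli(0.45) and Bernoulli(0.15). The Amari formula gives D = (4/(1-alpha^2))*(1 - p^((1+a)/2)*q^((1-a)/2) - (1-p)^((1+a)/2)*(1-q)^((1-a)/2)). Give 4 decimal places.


Amari alpha-divergence:
D = (4/(1-alpha^2))*(1 - p^((1+a)/2)*q^((1-a)/2) - (1-p)^((1+a)/2)*(1-q)^((1-a)/2)).
alpha = -0.5, p = 0.45, q = 0.15.
e1 = (1+alpha)/2 = 0.25, e2 = (1-alpha)/2 = 0.75.
t1 = p^e1 * q^e2 = 0.45^0.25 * 0.15^0.75 = 0.197411.
t2 = (1-p)^e1 * (1-q)^e2 = 0.55^0.25 * 0.85^0.75 = 0.762351.
4/(1-alpha^2) = 5.333333.
D = 5.333333*(1 - 0.197411 - 0.762351) = 0.2146

0.2146


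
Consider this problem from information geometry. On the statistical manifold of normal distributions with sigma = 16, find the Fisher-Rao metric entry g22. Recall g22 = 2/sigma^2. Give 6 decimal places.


For the 2-parameter normal family, the Fisher metric has:
  g11 = 1/sigma^2, g22 = 2/sigma^2.
sigma = 16, sigma^2 = 256.
g22 = 0.007813

0.007813


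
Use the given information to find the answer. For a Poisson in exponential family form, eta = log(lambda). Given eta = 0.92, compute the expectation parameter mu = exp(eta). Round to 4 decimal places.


Expectation parameter for Poisson exponential family:
mu = exp(eta).
eta = 0.92.
mu = exp(0.92) = 2.5093

2.5093


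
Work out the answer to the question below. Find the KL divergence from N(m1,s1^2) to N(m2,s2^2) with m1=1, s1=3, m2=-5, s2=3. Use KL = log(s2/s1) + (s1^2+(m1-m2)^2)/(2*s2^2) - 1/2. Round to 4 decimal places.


KL divergence between normal distributions:
KL = log(s2/s1) + (s1^2 + (m1-m2)^2)/(2*s2^2) - 1/2.
log(3/3) = 0.0.
(3^2 + (1--5)^2)/(2*3^2) = (9 + 36)/18 = 2.5.
KL = 0.0 + 2.5 - 0.5 = 2.0000

2.0000


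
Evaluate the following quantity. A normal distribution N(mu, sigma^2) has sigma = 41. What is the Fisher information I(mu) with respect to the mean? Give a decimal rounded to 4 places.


The Fisher information for the mean of a normal distribution is I(mu) = 1/sigma^2.
sigma = 41, so sigma^2 = 1681.
I(mu) = 1/1681 = 0.0006

0.0006


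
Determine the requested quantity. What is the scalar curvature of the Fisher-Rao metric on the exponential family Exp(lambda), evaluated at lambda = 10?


This family has a single free parameter, so its statistical manifold
is 1-dimensional. The Riemann curvature tensor of any 1-dimensional
Riemannian manifold vanishes identically, so R = 0.

0


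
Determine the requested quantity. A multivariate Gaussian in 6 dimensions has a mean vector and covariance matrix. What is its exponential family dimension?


Exponential family dimension calculation:
For 6-dim MVN: mean has 6 params, covariance has 6*7/2 = 21 unique entries.
Total dim = 6 + 21 = 27.

27


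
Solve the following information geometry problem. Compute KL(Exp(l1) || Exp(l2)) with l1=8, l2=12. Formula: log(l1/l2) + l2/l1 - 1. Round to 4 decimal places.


KL divergence for exponential family:
KL = log(l1/l2) + l2/l1 - 1.
log(8/12) = -0.405465.
12/8 = 1.5.
KL = -0.405465 + 1.5 - 1 = 0.0945

0.0945


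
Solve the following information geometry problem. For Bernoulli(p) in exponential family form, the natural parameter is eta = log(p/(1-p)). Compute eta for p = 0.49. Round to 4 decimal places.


Natural parameter for Bernoulli: eta = log(p/(1-p)).
p = 0.49, 1-p = 0.51.
p/(1-p) = 0.960784.
eta = log(0.960784) = -0.0400

-0.0400


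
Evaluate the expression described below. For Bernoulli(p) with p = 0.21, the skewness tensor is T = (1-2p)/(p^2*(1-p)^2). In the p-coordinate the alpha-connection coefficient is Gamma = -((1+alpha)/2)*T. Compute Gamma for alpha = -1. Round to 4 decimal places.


Skewness (Amari-Chentsov) tensor: T = (1-2p)/(p^2*(1-p)^2).
p = 0.21, 1-2p = 0.58, p^2 = 0.0441, (1-p)^2 = 0.6241.
T = 0.58/(0.0441 * 0.6241) = 21.07343.
In the p-coordinate, Gamma^(alpha) = Gamma^(0) - (alpha/2)*T with Gamma^(0) = (1/2)*g'(p) = -T/2,
so Gamma^(alpha) = -((1+alpha)/2)*T.
alpha = -1, -(1+alpha)/2 = 0.0.
Gamma = 0.0 * 21.07343 = 0.0000

0.0000


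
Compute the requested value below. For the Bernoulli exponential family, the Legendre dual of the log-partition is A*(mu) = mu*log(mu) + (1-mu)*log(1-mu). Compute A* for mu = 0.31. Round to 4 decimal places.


Legendre transform for Bernoulli:
A*(mu) = mu*log(mu) + (1-mu)*log(1-mu).
mu = 0.31, 1-mu = 0.69.
mu*log(mu) = 0.31*log(0.31) = -0.363067.
(1-mu)*log(1-mu) = 0.69*log(0.69) = -0.256034.
A* = -0.363067 + -0.256034 = -0.6191

-0.6191


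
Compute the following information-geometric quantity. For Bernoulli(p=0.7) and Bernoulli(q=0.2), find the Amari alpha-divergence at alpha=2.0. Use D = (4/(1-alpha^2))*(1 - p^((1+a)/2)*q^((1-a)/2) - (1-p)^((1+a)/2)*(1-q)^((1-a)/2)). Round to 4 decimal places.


Amari alpha-divergence:
D = (4/(1-alpha^2))*(1 - p^((1+a)/2)*q^((1-a)/2) - (1-p)^((1+a)/2)*(1-q)^((1-a)/2)).
alpha = 2.0, p = 0.7, q = 0.2.
e1 = (1+alpha)/2 = 1.5, e2 = (1-alpha)/2 = -0.5.
t1 = p^e1 * q^e2 = 0.7^1.5 * 0.2^-0.5 = 1.30958.
t2 = (1-p)^e1 * (1-q)^e2 = 0.3^1.5 * 0.8^-0.5 = 0.183712.
4/(1-alpha^2) = -1.333333.
D = -1.333333*(1 - 1.30958 - 0.183712) = 0.6577

0.6577


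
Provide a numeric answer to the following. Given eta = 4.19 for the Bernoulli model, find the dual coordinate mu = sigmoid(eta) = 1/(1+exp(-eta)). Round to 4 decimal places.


Dual coordinate (expectation parameter) for Bernoulli:
mu = 1/(1+exp(-eta)).
eta = 4.19.
exp(-eta) = exp(-4.19) = 0.015146.
mu = 1/(1+0.015146) = 0.9851

0.9851


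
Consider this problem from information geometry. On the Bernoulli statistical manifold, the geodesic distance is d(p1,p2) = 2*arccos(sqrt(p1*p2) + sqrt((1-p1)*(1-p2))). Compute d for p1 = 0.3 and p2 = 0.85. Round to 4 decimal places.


Geodesic distance on Bernoulli manifold:
d(p1,p2) = 2*arccos(sqrt(p1*p2) + sqrt((1-p1)*(1-p2))).
sqrt(p1*p2) = sqrt(0.3*0.85) = 0.504975.
sqrt((1-p1)*(1-p2)) = sqrt(0.7*0.15) = 0.324037.
arg = 0.504975 + 0.324037 = 0.829012.
d = 2*arccos(0.829012) = 1.1869

1.1869


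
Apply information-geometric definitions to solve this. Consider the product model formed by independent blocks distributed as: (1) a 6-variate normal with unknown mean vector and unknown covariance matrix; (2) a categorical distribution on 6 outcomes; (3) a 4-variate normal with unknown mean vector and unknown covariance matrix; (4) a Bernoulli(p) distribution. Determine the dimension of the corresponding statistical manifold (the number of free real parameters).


The dimension of a statistical manifold equals the number of free
(independent) real parameters of the model. For a product of independent
blocks the parameter counts add.
- 6-variate normal: 6 (mean) + 6*7/2 = 21 (symmetric covariance) = 27.
- categorical on 6 outcomes (probabilities sum to 1): 6-1 = 5.
- 4-variate normal: 4 (mean) + 4*5/2 = 10 (symmetric covariance) = 14.
- Bernoulli (p): 1.
Total = 27 + 5 + 14 + 1 = 47.
Dimension = 47

47


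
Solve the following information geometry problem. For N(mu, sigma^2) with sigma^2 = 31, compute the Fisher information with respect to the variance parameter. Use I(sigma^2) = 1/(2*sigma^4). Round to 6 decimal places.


Fisher information for variance: I(sigma^2) = 1/(2*sigma^4).
sigma^2 = 31, so sigma^4 = 961.
I = 1/(2*961) = 1/1922 = 0.000520

0.000520


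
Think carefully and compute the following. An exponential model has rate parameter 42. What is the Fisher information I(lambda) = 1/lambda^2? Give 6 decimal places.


Fisher information for exponential: I(lambda) = 1/lambda^2.
lambda = 42, lambda^2 = 1764.
I = 1/1764 = 0.000567

0.000567


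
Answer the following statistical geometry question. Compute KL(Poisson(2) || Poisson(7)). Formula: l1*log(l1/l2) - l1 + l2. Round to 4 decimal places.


KL divergence for Poisson:
KL = l1*log(l1/l2) - l1 + l2.
l1 = 2, l2 = 7.
log(2/7) = -1.252763.
l1*log(l1/l2) = 2 * -1.252763 = -2.505526.
KL = -2.505526 - 2 + 7 = 2.4945

2.4945


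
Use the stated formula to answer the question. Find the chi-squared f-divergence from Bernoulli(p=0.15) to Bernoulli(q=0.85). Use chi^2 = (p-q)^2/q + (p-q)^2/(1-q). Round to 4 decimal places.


Chi-squared divergence between Bernoulli distributions:
chi^2 = (p-q)^2/q + (p-q)^2/(1-q).
p = 0.15, q = 0.85, p-q = -0.7.
(p-q)^2 = 0.49.
term1 = 0.49/0.85 = 0.576471.
term2 = 0.49/0.15 = 3.266667.
chi^2 = 0.576471 + 3.266667 = 3.8431

3.8431


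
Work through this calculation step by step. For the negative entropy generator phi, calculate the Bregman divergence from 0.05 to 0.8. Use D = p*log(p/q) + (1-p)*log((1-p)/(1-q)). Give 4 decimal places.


Bregman divergence with negative entropy generator:
D = p*log(p/q) + (1-p)*log((1-p)/(1-q)).
p = 0.05, q = 0.8.
p*log(p/q) = 0.05*log(0.05/0.8) = -0.138629.
(1-p)*log((1-p)/(1-q)) = 0.95*log(0.95/0.2) = 1.480237.
D = -0.138629 + 1.480237 = 1.3416

1.3416


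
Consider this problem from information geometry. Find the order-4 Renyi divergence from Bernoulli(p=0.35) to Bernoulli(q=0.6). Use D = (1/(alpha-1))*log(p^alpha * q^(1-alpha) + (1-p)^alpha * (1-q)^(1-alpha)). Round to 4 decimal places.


Renyi divergence of order alpha between Bernoulli distributions:
D = (1/(alpha-1))*log(p^alpha * q^(1-alpha) + (1-p)^alpha * (1-q)^(1-alpha)).
alpha = 4, p = 0.35, q = 0.6.
p^alpha * q^(1-alpha) = 0.35^4 * 0.6^-3 = 0.069473.
(1-p)^alpha * (1-q)^(1-alpha) = 0.65^4 * 0.4^-3 = 2.78916.
sum = 0.069473 + 2.78916 = 2.858634.
D = (1/3)*log(2.858634) = 0.3501

0.3501


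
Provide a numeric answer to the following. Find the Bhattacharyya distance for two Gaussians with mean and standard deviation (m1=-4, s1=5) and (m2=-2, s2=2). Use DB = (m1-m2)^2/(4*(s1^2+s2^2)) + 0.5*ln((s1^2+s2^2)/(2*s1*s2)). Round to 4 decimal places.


Bhattacharyya distance between two Gaussians:
DB = (m1-m2)^2/(4*(s1^2+s2^2)) + (1/2)*ln((s1^2+s2^2)/(2*s1*s2)).
(m1-m2)^2 = (-2)^2 = 4.
s1^2+s2^2 = 25 + 4 = 29.
term1 = 4/116 = 0.034483.
term2 = 0.5*ln(29/20.0) = 0.185782.
DB = 0.034483 + 0.185782 = 0.2203

0.2203
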